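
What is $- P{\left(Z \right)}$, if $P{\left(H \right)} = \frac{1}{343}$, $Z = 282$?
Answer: $- \frac{1}{343} \approx -0.0029155$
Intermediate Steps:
$P{\left(H \right)} = \frac{1}{343}$
$- P{\left(Z \right)} = \left(-1\right) \frac{1}{343} = - \frac{1}{343}$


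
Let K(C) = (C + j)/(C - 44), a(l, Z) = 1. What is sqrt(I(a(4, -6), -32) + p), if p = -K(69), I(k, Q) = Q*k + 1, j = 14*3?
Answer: I*sqrt(886)/5 ≈ 5.9531*I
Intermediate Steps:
j = 42
K(C) = (42 + C)/(-44 + C) (K(C) = (C + 42)/(C - 44) = (42 + C)/(-44 + C))
I(k, Q) = 1 + Q*k
p = -111/25 (p = -(42 + 69)/(-44 + 69) = -111/25 ≈ -4.4400)
sqrt(I(a(4, -6), -32) + p) = sqrt((1 - 32*1) - 111/25) = sqrt((1 - 32) - 111/25) = sqrt(-31 - 111/25) = sqrt(-886/25) = I*sqrt(886)/5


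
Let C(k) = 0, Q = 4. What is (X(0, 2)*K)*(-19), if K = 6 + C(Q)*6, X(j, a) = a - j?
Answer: -228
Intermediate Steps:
K = 6 (K = 6 + 0*6 = 6 + 0 = 6)
(X(0, 2)*K)*(-19) = ((2 - 1*0)*6)*(-19) = ((2 + 0)*6)*(-19) = (2*6)*(-19) = 12*(-19) = -228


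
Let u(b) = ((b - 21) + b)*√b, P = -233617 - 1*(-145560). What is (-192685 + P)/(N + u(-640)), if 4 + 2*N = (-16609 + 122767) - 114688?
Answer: 1197926114/1101471929 - 2921962736*I*√10/1101471929 ≈ 1.0876 - 8.3888*I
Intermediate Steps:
N = -4267 (N = -2 + ((-16609 + 122767) - 114688)/2 = -2 + (106158 - 114688)/2 = -2 + (½)*(-8530) = -2 - 4265 = -4267)
P = -88057 (P = -233617 + 145560 = -88057)
u(b) = √b*(-21 + 2*b) (u(b) = ((-21 + b) + b)*√b = (-21 + 2*b)*√b = √b*(-21 + 2*b))
(-192685 + P)/(N + u(-640)) = (-192685 - 88057)/(-4267 + √(-640)*(-21 + 2*(-640))) = -280742/(-4267 + (8*I*√10)*(-21 - 1280)) = -280742/(-4267 + (8*I*√10)*(-1301)) = -280742/(-4267 - 10408*I*√10)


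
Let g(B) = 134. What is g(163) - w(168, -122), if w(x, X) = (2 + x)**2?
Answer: -28766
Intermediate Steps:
g(163) - w(168, -122) = 134 - (2 + 168)**2 = 134 - 1*170**2 = 134 - 1*28900 = 134 - 28900 = -28766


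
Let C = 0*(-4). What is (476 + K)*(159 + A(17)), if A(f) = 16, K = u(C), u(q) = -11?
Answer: 81375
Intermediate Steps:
C = 0
K = -11
(476 + K)*(159 + A(17)) = (476 - 11)*(159 + 16) = 465*175 = 81375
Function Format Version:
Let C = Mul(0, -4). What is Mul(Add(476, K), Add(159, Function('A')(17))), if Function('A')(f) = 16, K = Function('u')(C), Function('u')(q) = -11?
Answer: 81375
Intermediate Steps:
C = 0
K = -11
Mul(Add(476, K), Add(159, Function('A')(17))) = Mul(Add(476, -11), Add(159, 16)) = Mul(465, 175) = 81375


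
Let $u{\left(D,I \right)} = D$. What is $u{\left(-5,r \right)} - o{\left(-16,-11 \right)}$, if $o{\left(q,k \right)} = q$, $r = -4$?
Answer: $11$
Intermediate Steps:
$u{\left(-5,r \right)} - o{\left(-16,-11 \right)} = -5 - -16 = -5 + 16 = 11$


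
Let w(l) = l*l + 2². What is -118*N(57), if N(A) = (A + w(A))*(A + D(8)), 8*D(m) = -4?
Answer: -22067770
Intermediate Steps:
D(m) = -½ (D(m) = (⅛)*(-4) = -½)
w(l) = 4 + l² (w(l) = l² + 4 = 4 + l²)
N(A) = (-½ + A)*(4 + A + A²) (N(A) = (A + (4 + A²))*(A - ½) = (4 + A + A²)*(-½ + A) = (-½ + A)*(4 + A + A²))
-118*N(57) = -118*(-2 + 57³ + (½)*57² + (7/2)*57) = -118*(-2 + 185193 + (½)*3249 + 399/2) = -118*(-2 + 185193 + 3249/2 + 399/2) = -118*187015 = -22067770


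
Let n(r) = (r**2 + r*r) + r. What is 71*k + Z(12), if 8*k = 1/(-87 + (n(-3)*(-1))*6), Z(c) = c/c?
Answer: 1345/1416 ≈ 0.94986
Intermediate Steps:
Z(c) = 1
n(r) = r + 2*r**2 (n(r) = (r**2 + r**2) + r = 2*r**2 + r = r + 2*r**2)
k = -1/1416 (k = 1/(8*(-87 + (-3*(1 + 2*(-3))*(-1))*6)) = 1/(8*(-87 + (-3*(1 - 6)*(-1))*6)) = 1/(8*(-87 + (-3*(-5)*(-1))*6)) = 1/(8*(-87 + (15*(-1))*6)) = 1/(8*(-87 - 15*6)) = 1/(8*(-87 - 90)) = (1/8)/(-177) = (1/8)*(-1/177) = -1/1416 ≈ -0.00070621)
71*k + Z(12) = 71*(-1/1416) + 1 = -71/1416 + 1 = 1345/1416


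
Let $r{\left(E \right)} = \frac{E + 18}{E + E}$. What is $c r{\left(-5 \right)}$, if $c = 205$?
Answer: $- \frac{533}{2} \approx -266.5$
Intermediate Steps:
$r{\left(E \right)} = \frac{18 + E}{2 E}$
$c r{\left(-5 \right)} = 205 \frac{18 - 5}{2 \left(-5\right)} = 205 \cdot \frac{1}{2} \left(- \frac{1}{5}\right) 13 = 205 \left(- \frac{13}{10}\right) = - \frac{533}{2}$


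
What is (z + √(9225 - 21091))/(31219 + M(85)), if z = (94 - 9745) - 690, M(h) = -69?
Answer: -10341/31150 + I*√11866/31150 ≈ -0.33197 + 0.003497*I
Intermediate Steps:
z = -10341 (z = -9651 - 690 = -10341)
(z + √(9225 - 21091))/(31219 + M(85)) = (-10341 + √(9225 - 21091))/(31219 - 69) = (-10341 + √(-11866))/31150 = (-10341 + I*√11866)*(1/31150) = -10341/31150 + I*√11866/31150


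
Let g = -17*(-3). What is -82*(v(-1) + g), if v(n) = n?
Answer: -4100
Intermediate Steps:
g = 51
-82*(v(-1) + g) = -82*(-1 + 51) = -82*50 = -4100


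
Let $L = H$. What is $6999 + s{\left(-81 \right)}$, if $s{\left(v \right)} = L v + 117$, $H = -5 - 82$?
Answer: $14163$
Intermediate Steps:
$H = -87$
$L = -87$
$s{\left(v \right)} = 117 - 87 v$ ($s{\left(v \right)} = - 87 v + 117 = 117 - 87 v$)
$6999 + s{\left(-81 \right)} = 6999 + \left(117 - -7047\right) = 6999 + \left(117 + 7047\right) = 6999 + 7164 = 14163$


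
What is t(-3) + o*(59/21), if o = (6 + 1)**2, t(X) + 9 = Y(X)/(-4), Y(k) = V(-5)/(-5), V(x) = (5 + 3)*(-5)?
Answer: 380/3 ≈ 126.67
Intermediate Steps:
V(x) = -40 (V(x) = 8*(-5) = -40)
Y(k) = 8 (Y(k) = -40/(-5) = -40*(-1/5) = 8)
t(X) = -11 (t(X) = -9 + 8/(-4) = -9 + 8*(-1/4) = -9 - 2 = -11)
o = 49 (o = 7**2 = 49)
t(-3) + o*(59/21) = -11 + 49*(59/21) = -11 + 413/3 = 380/3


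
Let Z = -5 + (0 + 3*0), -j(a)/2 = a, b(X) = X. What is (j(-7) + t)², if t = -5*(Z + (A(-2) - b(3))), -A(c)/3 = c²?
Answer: 12996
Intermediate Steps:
A(c) = -3*c²
j(a) = -2*a
Z = -5 (Z = -5 + (0 + 0) = -5 + 0 = -5)
t = 100 (t = -5*(-5 + (-3*(-2)² - 1*3)) = -5*(-5 + (-3*4 - 3)) = -5*(-5 + (-12 - 3)) = -5*(-5 - 15) = -5*(-20) = 100)
(j(-7) + t)² = (-2*(-7) + 100)² = (14 + 100)² = 114² = 12996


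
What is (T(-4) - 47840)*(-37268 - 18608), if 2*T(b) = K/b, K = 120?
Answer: 2673945980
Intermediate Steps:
T(b) = 60/b (T(b) = (120/b)/2 = 60/b)
(T(-4) - 47840)*(-37268 - 18608) = (60/(-4) - 47840)*(-37268 - 18608) = (60*(-¼) - 47840)*(-55876) = (-15 - 47840)*(-55876) = -47855*(-55876) = 2673945980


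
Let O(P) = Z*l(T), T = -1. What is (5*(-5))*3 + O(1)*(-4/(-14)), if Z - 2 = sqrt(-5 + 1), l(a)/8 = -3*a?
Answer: -429/7 + 96*I/7 ≈ -61.286 + 13.714*I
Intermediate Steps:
l(a) = -24*a (l(a) = 8*(-3*a) = -24*a)
Z = 2 + 2*I (Z = 2 + sqrt(-5 + 1) = 2 + sqrt(-4) = 2 + 2*I ≈ 2.0 + 2.0*I)
O(P) = 48 + 48*I (O(P) = (2 + 2*I)*(-24*(-1)) = (2 + 2*I)*24 = 48 + 48*I)
(5*(-5))*3 + O(1)*(-4/(-14)) = (5*(-5))*3 + (48 + 48*I)*(-4/(-14)) = -25*3 + (48 + 48*I)*(-4*(-1/14)) = -75 + (48 + 48*I)*(2/7) = -75 + (96/7 + 96*I/7) = -429/7 + 96*I/7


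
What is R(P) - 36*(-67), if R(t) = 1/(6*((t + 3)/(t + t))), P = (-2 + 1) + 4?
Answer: 14473/6 ≈ 2412.2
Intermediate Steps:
P = 3 (P = -1 + 4 = 3)
R(t) = t/(3*(3 + t)) (R(t) = 1/(6*((3 + t)/((2*t)))) = 1/(6*((3 + t)*(1/(2*t)))) = 1/(6*((3 + t)/(2*t))) = 1/(3*(3 + t)/t) = t/(3*(3 + t)))
R(P) - 36*(-67) = (⅓)*3/(3 + 3) - 36*(-67) = (⅓)*3/6 + 2412 = (⅓)*3*(⅙) + 2412 = ⅙ + 2412 = 14473/6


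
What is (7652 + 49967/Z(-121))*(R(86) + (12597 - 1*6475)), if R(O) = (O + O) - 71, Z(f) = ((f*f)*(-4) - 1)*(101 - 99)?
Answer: 5577231778839/117130 ≈ 4.7616e+7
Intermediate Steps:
Z(f) = -2 - 8*f² (Z(f) = (f²*(-4) - 1)*2 = (-4*f² - 1)*2 = (-1 - 4*f²)*2 = -2 - 8*f²)
R(O) = -71 + 2*O (R(O) = 2*O - 71 = -71 + 2*O)
(7652 + 49967/Z(-121))*(R(86) + (12597 - 1*6475)) = (7652 + 49967/(-2 - 8*(-121)²))*((-71 + 2*86) + (12597 - 1*6475)) = (7652 + 49967/(-2 - 8*14641))*((-71 + 172) + (12597 - 6475)) = (7652 + 49967/(-2 - 117128))*(101 + 6122) = (7652 + 49967/(-117130))*6223 = (7652 + 49967*(-1/117130))*6223 = (7652 - 49967/117130)*6223 = (896228793/117130)*6223 = 5577231778839/117130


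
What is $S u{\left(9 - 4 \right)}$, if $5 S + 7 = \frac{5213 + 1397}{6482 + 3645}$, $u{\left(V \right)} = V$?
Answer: $- \frac{64279}{10127} \approx -6.3473$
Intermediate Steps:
$S = - \frac{64279}{50635}$ ($S = - \frac{7}{5} + \frac{\left(5213 + 1397\right) \frac{1}{6482 + 3645}}{5} = - \frac{7}{5} + \frac{6610 \cdot \frac{1}{10127}}{5} = - \frac{7}{5} + \frac{1}{5} \cdot \frac{6610}{10127} = - \frac{7}{5} + \frac{1322}{10127} = - \frac{64279}{50635} \approx -1.2695$)
$S u{\left(9 - 4 \right)} = - \frac{64279 \left(9 - 4\right)}{50635} = \left(- \frac{64279}{50635}\right) 5 = - \frac{64279}{10127}$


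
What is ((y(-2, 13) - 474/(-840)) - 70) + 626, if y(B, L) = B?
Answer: 77639/140 ≈ 554.56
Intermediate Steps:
((y(-2, 13) - 474/(-840)) - 70) + 626 = ((-2 - 474/(-840)) - 70) + 626 = ((-2 - 474*(-1/840)) - 70) + 626 = ((-2 + 79/140) - 70) + 626 = (-201/140 - 70) + 626 = -10001/140 + 626 = 77639/140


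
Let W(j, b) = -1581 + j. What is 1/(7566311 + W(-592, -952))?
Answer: 1/7564138 ≈ 1.3220e-7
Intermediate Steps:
1/(7566311 + W(-592, -952)) = 1/(7566311 + (-1581 - 592)) = 1/(7566311 - 2173) = 1/7564138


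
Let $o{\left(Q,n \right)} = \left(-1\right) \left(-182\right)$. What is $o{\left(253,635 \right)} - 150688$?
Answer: $-150506$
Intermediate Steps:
$o{\left(Q,n \right)} = 182$
$o{\left(253,635 \right)} - 150688 = 182 - 150688 = -150506$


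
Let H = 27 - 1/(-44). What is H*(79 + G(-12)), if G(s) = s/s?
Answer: 23780/11 ≈ 2161.8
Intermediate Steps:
G(s) = 1
H = 1189/44 (H = 27 - 1*(-1/44) = 27 + 1/44 = 1189/44 ≈ 27.023)
H*(79 + G(-12)) = 1189*(79 + 1)/44 = (1189/44)*80 = 23780/11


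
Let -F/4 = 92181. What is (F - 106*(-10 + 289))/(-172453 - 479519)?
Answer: 66383/108662 ≈ 0.61091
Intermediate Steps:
F = -368724 (F = -4*92181 = -368724)
(F - 106*(-10 + 289))/(-172453 - 479519) = (-368724 - 106*(-10 + 289))/(-172453 - 479519) = (-368724 - 106*279)/(-651972) = (-368724 - 29574)*(-1/651972) = -398298*(-1/651972) = 66383/108662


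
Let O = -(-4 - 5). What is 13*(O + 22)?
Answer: 403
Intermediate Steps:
O = 9 (O = -1*(-9) = 9)
13*(O + 22) = 13*(9 + 22) = 13*31 = 403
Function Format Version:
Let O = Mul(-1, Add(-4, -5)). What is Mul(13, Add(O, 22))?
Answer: 403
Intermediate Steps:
O = 9 (O = Mul(-1, -9) = 9)
Mul(13, Add(O, 22)) = Mul(13, Add(9, 22)) = Mul(13, 31) = 403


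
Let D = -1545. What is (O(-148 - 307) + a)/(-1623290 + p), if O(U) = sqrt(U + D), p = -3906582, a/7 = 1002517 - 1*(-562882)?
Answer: -10957793/5529872 - 5*I*sqrt(5)/1382468 ≈ -1.9816 - 8.0872e-6*I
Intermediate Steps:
a = 10957793 (a = 7*(1002517 - 1*(-562882)) = 7*(1002517 + 562882) = 7*1565399 = 10957793)
O(U) = sqrt(-1545 + U) (O(U) = sqrt(U - 1545) = sqrt(-1545 + U))
(O(-148 - 307) + a)/(-1623290 + p) = (sqrt(-1545 + (-148 - 307)) + 10957793)/(-1623290 - 3906582) = (sqrt(-1545 - 455) + 10957793)/(-5529872) = (sqrt(-2000) + 10957793)*(-1/5529872) = (20*I*sqrt(5) + 10957793)*(-1/5529872) = (10957793 + 20*I*sqrt(5))*(-1/5529872) = -10957793/5529872 - 5*I*sqrt(5)/1382468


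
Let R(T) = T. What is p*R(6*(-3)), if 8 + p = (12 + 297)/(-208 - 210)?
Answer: 32877/209 ≈ 157.31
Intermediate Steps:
p = -3653/418 (p = -8 + (12 + 297)/(-208 - 210) = -8 + 309/(-418) = -8 + 309*(-1/418) = -8 - 309/418 = -3653/418 ≈ -8.7392)
p*R(6*(-3)) = -10959*(-3)/209 = -3653/418*(-18) = 32877/209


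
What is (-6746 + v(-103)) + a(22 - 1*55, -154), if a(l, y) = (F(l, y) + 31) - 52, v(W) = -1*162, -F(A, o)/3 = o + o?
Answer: -6005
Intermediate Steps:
F(A, o) = -6*o (F(A, o) = -3*(o + o) = -6*o)
v(W) = -162
a(l, y) = -21 - 6*y (a(l, y) = (-6*y + 31) - 52 = (31 - 6*y) - 52 = -21 - 6*y)
(-6746 + v(-103)) + a(22 - 1*55, -154) = (-6746 - 162) + (-21 - 6*(-154)) = -6908 + (-21 + 924) = -6908 + 903 = -6005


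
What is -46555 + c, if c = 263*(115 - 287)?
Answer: -91791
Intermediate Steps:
c = -45236 (c = 263*(-172) = -45236)
-46555 + c = -46555 - 45236 = -91791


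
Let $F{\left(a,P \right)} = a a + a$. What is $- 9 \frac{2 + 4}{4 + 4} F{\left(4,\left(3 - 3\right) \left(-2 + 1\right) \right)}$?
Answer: $-135$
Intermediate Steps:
$F{\left(a,P \right)} = a + a^{2}$ ($F{\left(a,P \right)} = a^{2} + a = a + a^{2}$)
$- 9 \frac{2 + 4}{4 + 4} F{\left(4,\left(3 - 3\right) \left(-2 + 1\right) \right)} = - 9 \frac{2 + 4}{4 + 4} \cdot 4 \left(1 + 4\right) = - 9 \cdot \frac{6}{8} \cdot 4 \cdot 5 = - 9 \cdot 6 \cdot \frac{1}{8} \cdot 20 = \left(-9\right) \frac{3}{4} \cdot 20 = \left(- \frac{27}{4}\right) 20 = -135$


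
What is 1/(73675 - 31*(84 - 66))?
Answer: 1/73117 ≈ 1.3677e-5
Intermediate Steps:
1/(73675 - 31*(84 - 66)) = 1/(73675 - 31*18) = 1/(73675 - 558) = 1/73117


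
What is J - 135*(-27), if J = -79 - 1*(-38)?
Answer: 3604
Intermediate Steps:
J = -41 (J = -79 + 38 = -41)
J - 135*(-27) = -41 - 135*(-27) = -41 + 3645 = 3604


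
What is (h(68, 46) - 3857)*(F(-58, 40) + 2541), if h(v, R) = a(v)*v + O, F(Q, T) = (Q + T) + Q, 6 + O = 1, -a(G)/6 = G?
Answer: -77908790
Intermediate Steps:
a(G) = -6*G
O = -5 (O = -6 + 1 = -5)
F(Q, T) = T + 2*Q
h(v, R) = -5 - 6*v² (h(v, R) = (-6*v)*v - 5 = -6*v² - 5 = -5 - 6*v²)
(h(68, 46) - 3857)*(F(-58, 40) + 2541) = ((-5 - 6*68²) - 3857)*((40 + 2*(-58)) + 2541) = ((-5 - 6*4624) - 3857)*((40 - 116) + 2541) = ((-5 - 27744) - 3857)*(-76 + 2541) = (-27749 - 3857)*2465 = -31606*2465 = -77908790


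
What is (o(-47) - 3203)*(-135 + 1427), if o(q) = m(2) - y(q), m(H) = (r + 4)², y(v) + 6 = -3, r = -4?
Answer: -4126648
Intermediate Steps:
y(v) = -9 (y(v) = -6 - 3 = -9)
m(H) = 0 (m(H) = (-4 + 4)² = 0² = 0)
o(q) = 9 (o(q) = 0 - 1*(-9) = 0 + 9 = 9)
(o(-47) - 3203)*(-135 + 1427) = (9 - 3203)*(-135 + 1427) = -3194*1292 = -4126648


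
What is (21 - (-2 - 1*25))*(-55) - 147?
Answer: -2787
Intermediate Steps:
(21 - (-2 - 1*25))*(-55) - 147 = (21 - (-2 - 25))*(-55) - 147 = (21 - 1*(-27))*(-55) - 147 = (21 + 27)*(-55) - 147 = 48*(-55) - 147 = -2640 - 147 = -2787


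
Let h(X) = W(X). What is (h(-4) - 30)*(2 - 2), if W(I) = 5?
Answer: 0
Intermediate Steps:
h(X) = 5
(h(-4) - 30)*(2 - 2) = (5 - 30)*(2 - 2) = -25*0 = 0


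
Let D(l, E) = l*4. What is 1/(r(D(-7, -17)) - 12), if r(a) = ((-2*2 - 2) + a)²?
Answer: 1/1144 ≈ 0.00087413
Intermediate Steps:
D(l, E) = 4*l
r(a) = (-6 + a)² (r(a) = ((-4 - 2) + a)² = (-6 + a)²)
1/(r(D(-7, -17)) - 12) = 1/((-6 + 4*(-7))² - 12) = 1/((-6 - 28)² - 12) = 1/((-34)² - 12) = 1/(1156 - 12) = 1/1144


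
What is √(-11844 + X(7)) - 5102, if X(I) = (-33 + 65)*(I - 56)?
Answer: -5102 + 2*I*√3353 ≈ -5102.0 + 115.81*I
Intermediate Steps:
X(I) = -1792 + 32*I (X(I) = 32*(-56 + I) = -1792 + 32*I)
√(-11844 + X(7)) - 5102 = √(-11844 + (-1792 + 32*7)) - 5102 = √(-11844 + (-1792 + 224)) - 5102 = √(-11844 - 1568) - 5102 = √(-13412) - 5102 = 2*I*√3353 - 5102 = -5102 + 2*I*√3353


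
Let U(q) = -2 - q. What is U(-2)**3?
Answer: 0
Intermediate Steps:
U(-2)**3 = (-2 - 1*(-2))**3 = (-2 + 2)**3 = 0**3 = 0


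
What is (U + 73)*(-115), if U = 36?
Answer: -12535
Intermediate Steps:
(U + 73)*(-115) = (36 + 73)*(-115) = 109*(-115) = -12535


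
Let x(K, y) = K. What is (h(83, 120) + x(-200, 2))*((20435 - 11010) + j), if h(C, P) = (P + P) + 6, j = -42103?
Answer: -1503188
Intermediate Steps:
h(C, P) = 6 + 2*P (h(C, P) = 2*P + 6 = 6 + 2*P)
(h(83, 120) + x(-200, 2))*((20435 - 11010) + j) = ((6 + 2*120) - 200)*((20435 - 11010) - 42103) = ((6 + 240) - 200)*(9425 - 42103) = (246 - 200)*(-32678) = 46*(-32678) = -1503188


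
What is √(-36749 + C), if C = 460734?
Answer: √423985 ≈ 651.14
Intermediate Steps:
√(-36749 + C) = √(-36749 + 460734) = √423985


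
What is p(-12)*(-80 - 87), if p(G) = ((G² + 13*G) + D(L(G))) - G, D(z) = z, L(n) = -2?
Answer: 334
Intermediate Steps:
p(G) = -2 + G² + 12*G (p(G) = ((G² + 13*G) - 2) - G = (-2 + G² + 13*G) - G = -2 + G² + 12*G)
p(-12)*(-80 - 87) = (-2 + (-12)² + 12*(-12))*(-80 - 87) = (-2 + 144 - 144)*(-167) = -2*(-167) = 334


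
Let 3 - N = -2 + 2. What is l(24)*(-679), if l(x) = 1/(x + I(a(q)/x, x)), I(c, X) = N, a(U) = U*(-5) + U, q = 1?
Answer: -679/27 ≈ -25.148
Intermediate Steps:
a(U) = -4*U (a(U) = -5*U + U = -4*U)
N = 3 (N = 3 - (-2 + 2) = 3 - 1*0 = 3 + 0 = 3)
I(c, X) = 3
l(x) = 1/(3 + x) (l(x) = 1/(x + 3) = 1/(3 + x))
l(24)*(-679) = -679/(3 + 24) = -679/27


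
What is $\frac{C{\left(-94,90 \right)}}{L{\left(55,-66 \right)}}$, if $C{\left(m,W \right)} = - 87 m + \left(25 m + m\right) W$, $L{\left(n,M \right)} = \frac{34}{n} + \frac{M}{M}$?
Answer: $- \frac{11648010}{89} \approx -1.3088 \cdot 10^{5}$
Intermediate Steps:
$L{\left(n,M \right)} = 1 + \frac{34}{n}$ ($L{\left(n,M \right)} = \frac{34}{n} + 1 = 1 + \frac{34}{n}$)
$C{\left(m,W \right)} = - 87 m + 26 W m$ ($C{\left(m,W \right)} = - 87 m + 26 m W = - 87 m + 26 W m$)
$\frac{C{\left(-94,90 \right)}}{L{\left(55,-66 \right)}} = \frac{\left(-94\right) \left(-87 + 26 \cdot 90\right)}{\frac{1}{55} \left(34 + 55\right)} = \frac{\left(-94\right) \left(-87 + 2340\right)}{\frac{1}{55} \cdot 89} = \frac{\left(-94\right) 2253}{\frac{89}{55}} = \left(-211782\right) \frac{55}{89} = - \frac{11648010}{89}$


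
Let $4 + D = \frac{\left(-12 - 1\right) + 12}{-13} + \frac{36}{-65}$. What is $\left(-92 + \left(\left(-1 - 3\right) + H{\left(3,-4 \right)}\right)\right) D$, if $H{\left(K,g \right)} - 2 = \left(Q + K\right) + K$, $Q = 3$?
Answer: $\frac{4947}{13} \approx 380.54$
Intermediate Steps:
$H{\left(K,g \right)} = 5 + 2 K$ ($H{\left(K,g \right)} = 2 + \left(\left(3 + K\right) + K\right) = 2 + \left(3 + 2 K\right) = 5 + 2 K$)
$D = - \frac{291}{65}$ ($D = -4 + \left(\frac{\left(-12 - 1\right) + 12}{-13} + \frac{36}{-65}\right) = -4 + \left(\left(-13 + 12\right) \left(- \frac{1}{13}\right) + 36 \left(- \frac{1}{65}\right)\right) = -4 - \frac{31}{65} = - \frac{291}{65} \approx -4.4769$)
$\left(-92 + \left(\left(-1 - 3\right) + H{\left(3,-4 \right)}\right)\right) D = \left(-92 + \left(\left(-1 - 3\right) + \left(5 + 2 \cdot 3\right)\right)\right) \left(- \frac{291}{65}\right) = \left(-92 + \left(-4 + \left(5 + 6\right)\right)\right) \left(- \frac{291}{65}\right) = \left(-92 + \left(-4 + 11\right)\right) \left(- \frac{291}{65}\right) = \left(-92 + 7\right) \left(- \frac{291}{65}\right) = \left(-85\right) \left(- \frac{291}{65}\right) = \frac{4947}{13}$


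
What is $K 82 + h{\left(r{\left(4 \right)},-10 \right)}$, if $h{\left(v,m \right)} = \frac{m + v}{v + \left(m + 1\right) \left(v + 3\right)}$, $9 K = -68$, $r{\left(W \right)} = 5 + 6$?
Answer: $- \frac{641249}{1035} \approx -619.56$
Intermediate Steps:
$r{\left(W \right)} = 11$
$K = - \frac{68}{9}$ ($K = \frac{1}{9} \left(-68\right) = - \frac{68}{9} \approx -7.5556$)
$h{\left(v,m \right)} = \frac{m + v}{v + \left(1 + m\right) \left(3 + v\right)}$
$K 82 + h{\left(r{\left(4 \right)},-10 \right)} = \left(- \frac{68}{9}\right) 82 + \frac{-10 + 11}{3 + 2 \cdot 11 + 3 \left(-10\right) - 110} = - \frac{5576}{9} + \frac{1}{3 + 22 - 30 - 110} \cdot 1 = - \frac{5576}{9} + \frac{1}{-115} \cdot 1 = - \frac{5576}{9} - \frac{1}{115} = - \frac{641249}{1035}$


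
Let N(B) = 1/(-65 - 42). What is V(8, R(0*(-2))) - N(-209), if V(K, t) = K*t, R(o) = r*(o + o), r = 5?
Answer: 1/107 ≈ 0.0093458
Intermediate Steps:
R(o) = 10*o (R(o) = 5*(o + o) = 5*(2*o) = 10*o)
N(B) = -1/107 (N(B) = 1/(-107) = -1/107)
V(8, R(0*(-2))) - N(-209) = 8*(10*(0*(-2))) - 1*(-1/107) = 8*(10*0) + 1/107 = 8*0 + 1/107 = 0 + 1/107 = 1/107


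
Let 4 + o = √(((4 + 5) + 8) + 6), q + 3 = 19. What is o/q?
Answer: -¼ + √23/16 ≈ 0.049739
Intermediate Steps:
q = 16 (q = -3 + 19 = 16)
o = -4 + √23 (o = -4 + √(((4 + 5) + 8) + 6) = -4 + √((9 + 8) + 6) = -4 + √(17 + 6) = -4 + √23 ≈ 0.79583)
o/q = (-4 + √23)/16 = (-4 + √23)*(1/16) = -¼ + √23/16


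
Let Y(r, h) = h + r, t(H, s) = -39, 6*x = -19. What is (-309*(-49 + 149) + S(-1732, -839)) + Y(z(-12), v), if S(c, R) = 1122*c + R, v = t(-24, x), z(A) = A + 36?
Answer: -1975058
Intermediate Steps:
x = -19/6 (x = (1/6)*(-19) = -19/6 ≈ -3.1667)
z(A) = 36 + A
v = -39
S(c, R) = R + 1122*c
(-309*(-49 + 149) + S(-1732, -839)) + Y(z(-12), v) = (-309*(-49 + 149) + (-839 + 1122*(-1732))) + (-39 + (36 - 12)) = (-309*100 + (-839 - 1943304)) + (-39 + 24) = (-30900 - 1944143) - 15 = -1975043 - 15 = -1975058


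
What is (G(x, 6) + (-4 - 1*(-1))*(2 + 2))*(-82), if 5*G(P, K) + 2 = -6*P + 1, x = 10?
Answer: 9922/5 ≈ 1984.4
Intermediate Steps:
G(P, K) = -1/5 - 6*P/5 (G(P, K) = -2/5 + (-6*P + 1)/5 = -2/5 + (1 - 6*P)/5 = -2/5 + (1/5 - 6*P/5) = -1/5 - 6*P/5)
(G(x, 6) + (-4 - 1*(-1))*(2 + 2))*(-82) = ((-1/5 - 6/5*10) + (-4 - 1*(-1))*(2 + 2))*(-82) = ((-1/5 - 12) + (-4 + 1)*4)*(-82) = (-61/5 - 3*4)*(-82) = (-61/5 - 12)*(-82) = -121/5*(-82) = 9922/5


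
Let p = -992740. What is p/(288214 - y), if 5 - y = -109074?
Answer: -198548/35827 ≈ -5.5419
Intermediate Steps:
y = 109079 (y = 5 - 1*(-109074) = 5 + 109074 = 109079)
p/(288214 - y) = -992740/(288214 - 1*109079) = -992740/(288214 - 109079) = -992740/179135 = -992740*1/179135 = -198548/35827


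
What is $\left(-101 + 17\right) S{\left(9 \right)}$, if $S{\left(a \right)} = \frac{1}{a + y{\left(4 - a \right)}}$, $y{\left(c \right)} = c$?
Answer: $-21$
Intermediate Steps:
$S{\left(a \right)} = \frac{1}{4}$ ($S{\left(a \right)} = \frac{1}{a - \left(-4 + a\right)} = \frac{1}{4}$)
$\left(-101 + 17\right) S{\left(9 \right)} = \left(-101 + 17\right) \frac{1}{4} = \left(-84\right) \frac{1}{4} = -21$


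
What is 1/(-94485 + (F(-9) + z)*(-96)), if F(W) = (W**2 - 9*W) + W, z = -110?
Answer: -1/98613 ≈ -1.0141e-5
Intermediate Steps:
F(W) = W**2 - 8*W
1/(-94485 + (F(-9) + z)*(-96)) = 1/(-94485 + (-9*(-8 - 9) - 110)*(-96)) = 1/(-94485 + (-9*(-17) - 110)*(-96)) = 1/(-94485 + (153 - 110)*(-96)) = 1/(-94485 + 43*(-96)) = 1/(-94485 - 4128) = 1/(-98613) = -1/98613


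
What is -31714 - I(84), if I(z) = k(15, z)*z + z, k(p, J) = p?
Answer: -33058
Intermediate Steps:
I(z) = 16*z (I(z) = 15*z + z = 16*z)
-31714 - I(84) = -31714 - 16*84 = -31714 - 1*1344 = -31714 - 1344 = -33058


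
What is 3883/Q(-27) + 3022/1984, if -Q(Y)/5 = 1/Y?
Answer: 104009827/4960 ≈ 20970.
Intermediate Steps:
Q(Y) = -5/Y
3883/Q(-27) + 3022/1984 = 3883/((-5/(-27))) + 3022/1984 = 3883/((-5*(-1/27))) + 3022*(1/1984) = 3883/(5/27) + 1511/992 = 3883*(27/5) + 1511/992 = 104841/5 + 1511/992 = 104009827/4960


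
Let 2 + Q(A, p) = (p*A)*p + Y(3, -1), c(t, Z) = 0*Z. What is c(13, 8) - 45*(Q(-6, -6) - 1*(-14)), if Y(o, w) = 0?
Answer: 9180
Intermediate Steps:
c(t, Z) = 0
Q(A, p) = -2 + A*p² (Q(A, p) = -2 + ((p*A)*p + 0) = -2 + ((A*p)*p + 0) = -2 + (A*p² + 0) = -2 + A*p²)
c(13, 8) - 45*(Q(-6, -6) - 1*(-14)) = 0 - 45*((-2 - 6*(-6)²) - 1*(-14)) = 0 - 45*((-2 - 6*36) + 14) = 0 - 45*((-2 - 216) + 14) = 0 - 45*(-218 + 14) = 0 - 45*(-204) = 0 + 9180 = 9180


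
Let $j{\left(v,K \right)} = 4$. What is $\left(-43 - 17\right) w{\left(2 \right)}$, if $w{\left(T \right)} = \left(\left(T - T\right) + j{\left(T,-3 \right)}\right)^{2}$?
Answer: $-960$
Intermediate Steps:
$w{\left(T \right)} = 16$ ($w{\left(T \right)} = \left(\left(T - T\right) + 4\right)^{2} = \left(0 + 4\right)^{2} = 4^{2} = 16$)
$\left(-43 - 17\right) w{\left(2 \right)} = \left(-43 - 17\right) 16 = \left(-60\right) 16 = -960$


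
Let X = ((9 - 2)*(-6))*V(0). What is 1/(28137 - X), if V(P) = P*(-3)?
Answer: 1/28137 ≈ 3.5540e-5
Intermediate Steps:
V(P) = -3*P
X = 0 (X = ((9 - 2)*(-6))*(-3*0) = (7*(-6))*0 = -42*0 = 0)
1/(28137 - X) = 1/(28137 - 1*0) = 1/(28137 + 0) = 1/28137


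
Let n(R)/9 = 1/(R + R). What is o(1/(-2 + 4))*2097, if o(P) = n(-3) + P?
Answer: -2097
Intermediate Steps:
n(R) = 9/(2*R) (n(R) = 9/(R + R) = 9/((2*R)) = 9*(1/(2*R)) = 9/(2*R))
o(P) = -3/2 + P (o(P) = (9/2)/(-3) + P = (9/2)*(-1/3) + P = -3/2 + P)
o(1/(-2 + 4))*2097 = (-3/2 + 1/(-2 + 4))*2097 = (-3/2 + 1/2)*2097 = -1*2097 = -2097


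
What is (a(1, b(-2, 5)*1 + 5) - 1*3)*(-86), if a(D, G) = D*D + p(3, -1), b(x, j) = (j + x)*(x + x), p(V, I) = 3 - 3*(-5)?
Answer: -1376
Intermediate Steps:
p(V, I) = 18 (p(V, I) = 3 + 15 = 18)
b(x, j) = 2*x*(j + x) (b(x, j) = (j + x)*(2*x) = 2*x*(j + x))
a(D, G) = 18 + D² (a(D, G) = D*D + 18 = D² + 18 = 18 + D²)
(a(1, b(-2, 5)*1 + 5) - 1*3)*(-86) = ((18 + 1²) - 1*3)*(-86) = ((18 + 1) - 3)*(-86) = (19 - 3)*(-86) = 16*(-86) = -1376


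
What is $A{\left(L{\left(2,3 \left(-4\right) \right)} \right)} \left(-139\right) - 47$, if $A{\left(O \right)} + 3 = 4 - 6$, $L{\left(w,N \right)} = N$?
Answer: $648$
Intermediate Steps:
$A{\left(O \right)} = -5$ ($A{\left(O \right)} = -3 + \left(4 - 6\right) = -3 - 2 = -5$)
$A{\left(L{\left(2,3 \left(-4\right) \right)} \right)} \left(-139\right) - 47 = \left(-5\right) \left(-139\right) - 47 = 695 - 47 = 648$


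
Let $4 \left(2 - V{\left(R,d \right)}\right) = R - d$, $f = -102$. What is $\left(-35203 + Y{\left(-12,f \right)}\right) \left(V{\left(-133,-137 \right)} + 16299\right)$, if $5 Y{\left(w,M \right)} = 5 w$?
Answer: $-574004500$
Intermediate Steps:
$V{\left(R,d \right)} = 2 - \frac{R}{4} + \frac{d}{4}$ ($V{\left(R,d \right)} = 2 - \frac{R - d}{4} = 2 - \left(- \frac{d}{4} + \frac{R}{4}\right) = 2 - \frac{R}{4} + \frac{d}{4}$)
$Y{\left(w,M \right)} = w$ ($Y{\left(w,M \right)} = \frac{5 w}{5} = w$)
$\left(-35203 + Y{\left(-12,f \right)}\right) \left(V{\left(-133,-137 \right)} + 16299\right) = \left(-35203 - 12\right) \left(\left(2 - - \frac{133}{4} + \frac{1}{4} \left(-137\right)\right) + 16299\right) = - 35215 \left(\left(2 + \frac{133}{4} - \frac{137}{4}\right) + 16299\right) = - 35215 \left(1 + 16299\right) = \left(-35215\right) 16300 = -574004500$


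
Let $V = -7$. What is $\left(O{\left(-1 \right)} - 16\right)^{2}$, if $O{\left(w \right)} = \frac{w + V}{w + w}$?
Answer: $144$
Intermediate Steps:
$O{\left(w \right)} = \frac{-7 + w}{2 w}$ ($O{\left(w \right)} = \frac{w - 7}{w + w} = \frac{-7 + w}{2 w}$)
$\left(O{\left(-1 \right)} - 16\right)^{2} = \left(\frac{-7 - 1}{2 \left(-1\right)} - 16\right)^{2} = \left(\frac{1}{2} \left(-1\right) \left(-8\right) - 16\right)^{2} = \left(4 - 16\right)^{2} = \left(-12\right)^{2} = 144$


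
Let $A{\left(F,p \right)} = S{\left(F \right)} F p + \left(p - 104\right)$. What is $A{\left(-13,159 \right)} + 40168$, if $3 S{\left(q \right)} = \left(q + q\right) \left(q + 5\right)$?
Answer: $-103089$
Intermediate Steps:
$S{\left(q \right)} = \frac{2 q \left(5 + q\right)}{3}$ ($S{\left(q \right)} = \frac{\left(q + q\right) \left(q + 5\right)}{3} = \frac{2 q \left(5 + q\right)}{3}$)
$A{\left(F,p \right)} = -104 + p + \frac{2 p F^{2} \left(5 + F\right)}{3}$ ($A{\left(F,p \right)} = \frac{2 F \left(5 + F\right)}{3} F p + \left(p - 104\right) = \frac{2 F^{2} \left(5 + F\right)}{3} p + \left(-104 + p\right) = \frac{2 p F^{2} \left(5 + F\right)}{3} + \left(-104 + p\right) = -104 + p + \frac{2 p F^{2} \left(5 + F\right)}{3}$)
$A{\left(-13,159 \right)} + 40168 = \left(-104 + 159 + \frac{2}{3} \cdot 159 \left(-13\right)^{2} \left(5 - 13\right)\right) + 40168 = \left(-104 + 159 + \frac{2}{3} \cdot 159 \cdot 169 \left(-8\right)\right) + 40168 = \left(-104 + 159 - 143312\right) + 40168 = -143257 + 40168 = -103089$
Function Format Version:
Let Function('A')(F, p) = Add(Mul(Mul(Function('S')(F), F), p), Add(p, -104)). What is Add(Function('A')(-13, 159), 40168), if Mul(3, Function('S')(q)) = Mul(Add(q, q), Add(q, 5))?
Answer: -103089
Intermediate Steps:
Function('S')(q) = Mul(Rational(2, 3), q, Add(5, q)) (Function('S')(q) = Mul(Rational(1, 3), Mul(Add(q, q), Add(q, 5))) = Mul(Rational(1, 3), Mul(Mul(2, q), Add(5, q))) = Mul(Rational(1, 3), Mul(2, q, Add(5, q))) = Mul(Rational(2, 3), q, Add(5, q)))
Function('A')(F, p) = Add(-104, p, Mul(Rational(2, 3), p, Pow(F, 2), Add(5, F))) (Function('A')(F, p) = Add(Mul(Mul(Mul(Rational(2, 3), F, Add(5, F)), F), p), Add(p, -104)) = Add(Mul(Mul(Rational(2, 3), Pow(F, 2), Add(5, F)), p), Add(-104, p)) = Add(Mul(Rational(2, 3), p, Pow(F, 2), Add(5, F)), Add(-104, p)) = Add(-104, p, Mul(Rational(2, 3), p, Pow(F, 2), Add(5, F))))
Add(Function('A')(-13, 159), 40168) = Add(Add(-104, 159, Mul(Rational(2, 3), 159, Pow(-13, 2), Add(5, -13))), 40168) = Add(Add(-104, 159, Mul(Rational(2, 3), 159, 169, -8)), 40168) = Add(Add(-104, 159, -143312), 40168) = Add(-143257, 40168) = -103089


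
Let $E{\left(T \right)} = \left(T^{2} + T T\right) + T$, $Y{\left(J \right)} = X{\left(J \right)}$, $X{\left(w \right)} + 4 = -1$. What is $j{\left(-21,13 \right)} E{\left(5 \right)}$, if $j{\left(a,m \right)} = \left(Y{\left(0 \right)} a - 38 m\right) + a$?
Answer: $-22550$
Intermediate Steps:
$X{\left(w \right)} = -5$ ($X{\left(w \right)} = -4 - 1 = -5$)
$Y{\left(J \right)} = -5$
$j{\left(a,m \right)} = - 38 m - 4 a$ ($j{\left(a,m \right)} = \left(- 5 a - 38 m\right) + a = \left(- 38 m - 5 a\right) + a = - 38 m - 4 a$)
$E{\left(T \right)} = T + 2 T^{2}$ ($E{\left(T \right)} = \left(T^{2} + T^{2}\right) + T = 2 T^{2} + T = T + 2 T^{2}$)
$j{\left(-21,13 \right)} E{\left(5 \right)} = \left(\left(-38\right) 13 - -84\right) 5 \left(1 + 2 \cdot 5\right) = \left(-494 + 84\right) 5 \left(1 + 10\right) = - 410 \cdot 5 \cdot 11 = \left(-410\right) 55 = -22550$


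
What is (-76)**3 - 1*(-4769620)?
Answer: 4330644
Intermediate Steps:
(-76)**3 - 1*(-4769620) = -438976 + 4769620 = 4330644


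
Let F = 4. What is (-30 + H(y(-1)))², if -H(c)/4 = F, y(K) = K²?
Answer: 2116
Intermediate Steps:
H(c) = -16 (H(c) = -4*4 = -16)
(-30 + H(y(-1)))² = (-30 - 16)² = (-46)² = 2116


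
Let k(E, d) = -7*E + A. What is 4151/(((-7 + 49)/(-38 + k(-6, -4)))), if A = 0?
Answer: 1186/3 ≈ 395.33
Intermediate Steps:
k(E, d) = -7*E (k(E, d) = -7*E + 0 = -7*E)
4151/(((-7 + 49)/(-38 + k(-6, -4)))) = 4151/(((-7 + 49)/(-38 - 7*(-6)))) = 4151/((42/(-38 + 42))) = 4151/((42/4)) = 4151/(((1/4)*42)) = 4151/(21/2) = 4151*(2/21) = 1186/3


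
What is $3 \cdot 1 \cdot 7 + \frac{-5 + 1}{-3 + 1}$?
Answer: $23$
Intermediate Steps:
$3 \cdot 1 \cdot 7 + \frac{-5 + 1}{-3 + 1} = 3 \cdot 7 - \frac{4}{-2} = 21 - -2 = 21 + 2 = 23$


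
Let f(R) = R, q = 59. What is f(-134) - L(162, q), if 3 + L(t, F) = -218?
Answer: 87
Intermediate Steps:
L(t, F) = -221 (L(t, F) = -3 - 218 = -221)
f(-134) - L(162, q) = -134 - 1*(-221) = -134 + 221 = 87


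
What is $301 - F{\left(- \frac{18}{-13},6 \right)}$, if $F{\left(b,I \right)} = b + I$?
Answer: $\frac{3817}{13} \approx 293.62$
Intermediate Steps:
$F{\left(b,I \right)} = I + b$
$301 - F{\left(- \frac{18}{-13},6 \right)} = 301 - \left(6 - \frac{18}{-13}\right) = 301 - \left(6 - - \frac{18}{13}\right) = 301 - \left(6 + \frac{18}{13}\right) = 301 - \frac{96}{13} = \frac{3817}{13}$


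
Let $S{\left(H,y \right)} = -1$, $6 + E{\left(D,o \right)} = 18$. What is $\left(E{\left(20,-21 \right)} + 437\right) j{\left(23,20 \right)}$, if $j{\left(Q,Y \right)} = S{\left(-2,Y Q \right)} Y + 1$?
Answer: $-8531$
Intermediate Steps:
$E{\left(D,o \right)} = 12$ ($E{\left(D,o \right)} = -6 + 18 = 12$)
$j{\left(Q,Y \right)} = 1 - Y$ ($j{\left(Q,Y \right)} = - Y + 1 = 1 - Y$)
$\left(E{\left(20,-21 \right)} + 437\right) j{\left(23,20 \right)} = \left(12 + 437\right) \left(1 - 20\right) = 449 \left(1 - 20\right) = 449 \left(-19\right) = -8531$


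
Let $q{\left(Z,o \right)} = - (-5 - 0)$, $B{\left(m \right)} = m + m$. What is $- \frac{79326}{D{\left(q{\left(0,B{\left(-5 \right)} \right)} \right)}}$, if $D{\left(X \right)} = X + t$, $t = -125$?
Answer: $\frac{13221}{20} \approx 661.05$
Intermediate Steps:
$B{\left(m \right)} = 2 m$
$q{\left(Z,o \right)} = 5$ ($q{\left(Z,o \right)} = - (-5 + 0) = \left(-1\right) \left(-5\right) = 5$)
$D{\left(X \right)} = -125 + X$ ($D{\left(X \right)} = X - 125 = -125 + X$)
$- \frac{79326}{D{\left(q{\left(0,B{\left(-5 \right)} \right)} \right)}} = - \frac{79326}{-125 + 5} = - \frac{79326}{-120} = \left(-79326\right) \left(- \frac{1}{120}\right) = \frac{13221}{20}$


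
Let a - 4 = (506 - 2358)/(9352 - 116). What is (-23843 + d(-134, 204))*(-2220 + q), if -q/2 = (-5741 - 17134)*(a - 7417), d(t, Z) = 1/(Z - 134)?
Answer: 130702020155444382/16163 ≈ 8.0865e+12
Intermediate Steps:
d(t, Z) = 1/(-134 + Z)
a = 8773/2309 (a = 4 + (506 - 2358)/(9352 - 116) = 4 - 1852/9236 = 4 - 1852*1/9236 = 4 - 463/2309 = 8773/2309 ≈ 3.7995)
q = -783106410000/2309 (q = -2*(-5741 - 17134)*(8773/2309 - 7417) = -(-45750)*(-17117080)/2309 = -2*391553205000/2309 = -783106410000/2309 ≈ -3.3915e+8)
(-23843 + d(-134, 204))*(-2220 + q) = (-23843 + 1/(-134 + 204))*(-2220 - 783106410000/2309) = (-23843 + 1/70)*(-783111535980/2309) = -1669009/70*(-783111535980/2309) = 130702020155444382/16163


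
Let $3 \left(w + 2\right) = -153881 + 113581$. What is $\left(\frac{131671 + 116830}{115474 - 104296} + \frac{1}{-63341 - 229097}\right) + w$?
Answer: $- \frac{10961428334017}{817217991} \approx -13413.0$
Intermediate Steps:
$w = - \frac{40306}{3}$ ($w = -2 + \frac{-153881 + 113581}{3} = -2 + \frac{1}{3} \left(-40300\right) = -2 - \frac{40300}{3} = - \frac{40306}{3} \approx -13435.0$)
$\left(\frac{131671 + 116830}{115474 - 104296} + \frac{1}{-63341 - 229097}\right) + w = \left(\frac{131671 + 116830}{115474 - 104296} + \frac{1}{-63341 - 229097}\right) - \frac{40306}{3} = \left(\frac{248501}{11178} + \frac{1}{-292438}\right) - \frac{40306}{3} = \left(248501 \cdot \frac{1}{11178} - \frac{1}{292438}\right) - \frac{40306}{3} = \left(\frac{248501}{11178} - \frac{1}{292438}\right) - \frac{40306}{3} = \frac{18167781065}{817217991} - \frac{40306}{3} = - \frac{10961428334017}{817217991}$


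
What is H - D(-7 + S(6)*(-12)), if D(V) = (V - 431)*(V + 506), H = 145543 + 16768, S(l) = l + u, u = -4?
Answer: 381761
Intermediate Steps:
S(l) = -4 + l (S(l) = l - 4 = -4 + l)
H = 162311
D(V) = (-431 + V)*(506 + V)
H - D(-7 + S(6)*(-12)) = 162311 - (-218086 + (-7 + (-4 + 6)*(-12))**2 + 75*(-7 + (-4 + 6)*(-12))) = 162311 - (-218086 + (-7 + 2*(-12))**2 + 75*(-7 + 2*(-12))) = 162311 - (-218086 + (-7 - 24)**2 + 75*(-7 - 24)) = 162311 - (-218086 + (-31)**2 + 75*(-31)) = 162311 - (-218086 + 961 - 2325) = 162311 - 1*(-219450) = 162311 + 219450 = 381761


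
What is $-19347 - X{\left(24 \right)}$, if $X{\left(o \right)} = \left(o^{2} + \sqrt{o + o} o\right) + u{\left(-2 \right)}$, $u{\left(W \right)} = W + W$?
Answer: $-19919 - 96 \sqrt{3} \approx -20085.0$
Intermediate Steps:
$u{\left(W \right)} = 2 W$
$X{\left(o \right)} = -4 + o^{2} + \sqrt{2} o^{\frac{3}{2}}$ ($X{\left(o \right)} = \left(o^{2} + \sqrt{o + o} o\right) + 2 \left(-2\right) = \left(o^{2} + \sqrt{2 o} o\right) - 4 = \left(o^{2} + \sqrt{2} \sqrt{o} o\right) - 4 = \left(o^{2} + \sqrt{2} o^{\frac{3}{2}}\right) - 4 = -4 + o^{2} + \sqrt{2} o^{\frac{3}{2}}$)
$-19347 - X{\left(24 \right)} = -19347 - \left(-4 + 24^{2} + \sqrt{2} \cdot 24^{\frac{3}{2}}\right) = -19347 - \left(-4 + 576 + \sqrt{2} \cdot 48 \sqrt{6}\right) = -19347 - \left(-4 + 576 + 96 \sqrt{3}\right) = -19347 - \left(572 + 96 \sqrt{3}\right) = -19919 - 96 \sqrt{3}$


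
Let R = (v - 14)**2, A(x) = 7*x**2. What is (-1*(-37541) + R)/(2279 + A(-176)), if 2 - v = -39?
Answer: 38270/219111 ≈ 0.17466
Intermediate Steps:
v = 41 (v = 2 - 1*(-39) = 2 + 39 = 41)
R = 729 (R = (41 - 14)**2 = 27**2 = 729)
(-1*(-37541) + R)/(2279 + A(-176)) = (-1*(-37541) + 729)/(2279 + 7*(-176)**2) = (37541 + 729)/(2279 + 7*30976) = 38270/(2279 + 216832) = 38270/219111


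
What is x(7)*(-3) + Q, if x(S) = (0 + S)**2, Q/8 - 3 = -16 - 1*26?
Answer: -459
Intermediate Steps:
Q = -312 (Q = 24 + 8*(-16 - 1*26) = 24 + 8*(-16 - 26) = 24 + 8*(-42) = 24 - 336 = -312)
x(S) = S**2
x(7)*(-3) + Q = 7**2*(-3) - 312 = 49*(-3) - 312 = -147 - 312 = -459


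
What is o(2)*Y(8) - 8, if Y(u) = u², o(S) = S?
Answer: 120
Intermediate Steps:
o(2)*Y(8) - 8 = 2*8² - 8 = 2*64 - 8 = 128 - 8 = 120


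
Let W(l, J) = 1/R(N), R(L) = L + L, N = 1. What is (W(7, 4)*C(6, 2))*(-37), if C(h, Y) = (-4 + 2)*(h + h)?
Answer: 444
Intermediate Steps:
R(L) = 2*L
C(h, Y) = -4*h
W(l, J) = 1/2 (W(l, J) = 1/(2*1) = 1/2)
(W(7, 4)*C(6, 2))*(-37) = ((-4*6)/2)*(-37) = ((1/2)*(-24))*(-37) = -12*(-37) = 444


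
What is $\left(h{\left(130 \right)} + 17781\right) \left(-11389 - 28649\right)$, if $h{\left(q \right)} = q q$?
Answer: $-1388557878$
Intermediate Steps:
$h{\left(q \right)} = q^{2}$
$\left(h{\left(130 \right)} + 17781\right) \left(-11389 - 28649\right) = \left(130^{2} + 17781\right) \left(-11389 - 28649\right) = \left(16900 + 17781\right) \left(-40038\right) = 34681 \left(-40038\right) = -1388557878$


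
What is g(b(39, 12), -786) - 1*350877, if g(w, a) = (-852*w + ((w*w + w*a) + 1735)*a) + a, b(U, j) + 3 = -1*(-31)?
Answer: 14942835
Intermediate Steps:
b(U, j) = 28 (b(U, j) = -3 - 1*(-31) = -3 + 31 = 28)
g(w, a) = a - 852*w + a*(1735 + w**2 + a*w) (g(w, a) = (-852*w + ((w**2 + a*w) + 1735)*a) + a = (-852*w + (1735 + w**2 + a*w)*a) + a = (-852*w + a*(1735 + w**2 + a*w)) + a = a - 852*w + a*(1735 + w**2 + a*w))
g(b(39, 12), -786) - 1*350877 = (-852*28 + 1736*(-786) - 786*28**2 + 28*(-786)**2) - 1*350877 = (-23856 - 1364496 - 786*784 + 28*617796) - 350877 = (-23856 - 1364496 - 616224 + 17298288) - 350877 = 15293712 - 350877 = 14942835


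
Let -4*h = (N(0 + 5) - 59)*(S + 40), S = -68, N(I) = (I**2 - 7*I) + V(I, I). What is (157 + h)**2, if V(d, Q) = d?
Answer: 84681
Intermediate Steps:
N(I) = I**2 - 6*I (N(I) = (I**2 - 7*I) + I = I**2 - 6*I)
h = -448 (h = -((0 + 5)*(-6 + (0 + 5)) - 59)*(-68 + 40)/4 = -(5*(-6 + 5) - 59)*(-28)/4 = -(5*(-1) - 59)*(-28)/4 = -(-5 - 59)*(-28)/4 = -(-16)*(-28) = -1/4*1792 = -448)
(157 + h)**2 = (157 - 448)**2 = (-291)**2 = 84681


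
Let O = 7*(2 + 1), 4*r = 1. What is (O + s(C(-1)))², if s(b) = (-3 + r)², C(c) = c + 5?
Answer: 208849/256 ≈ 815.82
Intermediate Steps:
r = ¼ (r = (¼)*1 = ¼ ≈ 0.25000)
C(c) = 5 + c
s(b) = 121/16 (s(b) = (-3 + ¼)² = (-11/4)² = 121/16)
O = 21 (O = 7*3 = 21)
(O + s(C(-1)))² = (21 + 121/16)² = (457/16)² = 208849/256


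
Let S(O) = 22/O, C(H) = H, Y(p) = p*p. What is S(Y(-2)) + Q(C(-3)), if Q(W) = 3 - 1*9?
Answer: -1/2 ≈ -0.50000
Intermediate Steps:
Y(p) = p**2
Q(W) = -6 (Q(W) = 3 - 9 = -6)
S(Y(-2)) + Q(C(-3)) = 22/((-2)**2) - 6 = 22/4 - 6 = 22*(1/4) - 6 = 11/2 - 6 = -1/2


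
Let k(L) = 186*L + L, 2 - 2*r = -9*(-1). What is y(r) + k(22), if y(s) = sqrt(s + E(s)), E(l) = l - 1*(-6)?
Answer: 4114 + I ≈ 4114.0 + 1.0*I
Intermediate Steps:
r = -7/2 (r = 1 - (-9)*(-1)/2 = 1 - 1/2*9 = 1 - 9/2 = -7/2 ≈ -3.5000)
E(l) = 6 + l (E(l) = l + 6 = 6 + l)
y(s) = sqrt(6 + 2*s) (y(s) = sqrt(s + (6 + s)) = sqrt(6 + 2*s))
k(L) = 187*L
y(r) + k(22) = sqrt(6 + 2*(-7/2)) + 187*22 = sqrt(6 - 7) + 4114 = sqrt(-1) + 4114 = I + 4114 = 4114 + I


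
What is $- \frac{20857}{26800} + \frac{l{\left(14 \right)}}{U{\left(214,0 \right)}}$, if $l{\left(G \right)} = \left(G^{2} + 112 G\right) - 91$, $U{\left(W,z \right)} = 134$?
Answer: $\frac{313743}{26800} \approx 11.707$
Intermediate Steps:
$l{\left(G \right)} = -91 + G^{2} + 112 G$
$- \frac{20857}{26800} + \frac{l{\left(14 \right)}}{U{\left(214,0 \right)}} = - \frac{20857}{26800} + \frac{-91 + 14^{2} + 112 \cdot 14}{134} = \left(-20857\right) \frac{1}{26800} + \left(-91 + 196 + 1568\right) \frac{1}{134} = - \frac{20857}{26800} + 1673 \cdot \frac{1}{134} = - \frac{20857}{26800} + \frac{1673}{134} = \frac{313743}{26800}$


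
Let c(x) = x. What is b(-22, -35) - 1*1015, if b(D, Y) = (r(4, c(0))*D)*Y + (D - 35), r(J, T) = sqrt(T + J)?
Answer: 468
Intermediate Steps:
r(J, T) = sqrt(J + T)
b(D, Y) = -35 + D + 2*D*Y (b(D, Y) = (sqrt(4 + 0)*D)*Y + (D - 35) = (sqrt(4)*D)*Y + (-35 + D) = (2*D)*Y + (-35 + D) = 2*D*Y + (-35 + D) = -35 + D + 2*D*Y)
b(-22, -35) - 1*1015 = (-35 - 22 + 2*(-22)*(-35)) - 1*1015 = (-35 - 22 + 1540) - 1015 = 1483 - 1015 = 468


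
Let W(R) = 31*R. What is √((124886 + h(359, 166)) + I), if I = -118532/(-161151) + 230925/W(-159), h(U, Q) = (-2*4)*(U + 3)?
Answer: √8548721413300386088653/264771093 ≈ 349.20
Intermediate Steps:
h(U, Q) = -24 - 8*U (h(U, Q) = -8*(3 + U) = -24 - 8*U)
I = -12209850149/264771093 (I = -118532/(-161151) + 230925/((31*(-159))) = -118532*(-1/161151) + 230925/(-4929) = 118532/161151 + 230925*(-1/4929) = 118532/161151 - 76975/1643 = -12209850149/264771093 ≈ -46.115)
√((124886 + h(359, 166)) + I) = √((124886 + (-24 - 8*359)) - 12209850149/264771093) = √((124886 + (-24 - 2872)) - 12209850149/264771093) = √((124886 - 2896) - 12209850149/264771093) = √(121990 - 12209850149/264771093) = √(32287215784921/264771093) = √8548721413300386088653/264771093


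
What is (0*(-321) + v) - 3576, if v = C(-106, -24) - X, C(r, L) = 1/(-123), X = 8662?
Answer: -1505275/123 ≈ -12238.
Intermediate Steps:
C(r, L) = -1/123
v = -1065427/123 (v = -1/123 - 1*8662 = -1/123 - 8662 = -1065427/123 ≈ -8662.0)
(0*(-321) + v) - 3576 = (0*(-321) - 1065427/123) - 3576 = (0 - 1065427/123) - 3576 = -1065427/123 - 3576 = -1505275/123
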